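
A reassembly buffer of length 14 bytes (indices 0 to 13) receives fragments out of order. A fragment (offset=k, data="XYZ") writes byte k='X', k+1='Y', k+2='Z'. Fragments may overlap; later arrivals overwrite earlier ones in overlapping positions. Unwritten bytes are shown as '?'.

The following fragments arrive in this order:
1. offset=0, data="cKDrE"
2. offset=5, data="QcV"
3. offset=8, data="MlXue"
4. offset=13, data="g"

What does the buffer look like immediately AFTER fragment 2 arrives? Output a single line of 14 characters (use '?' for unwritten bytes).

Answer: cKDrEQcV??????

Derivation:
Fragment 1: offset=0 data="cKDrE" -> buffer=cKDrE?????????
Fragment 2: offset=5 data="QcV" -> buffer=cKDrEQcV??????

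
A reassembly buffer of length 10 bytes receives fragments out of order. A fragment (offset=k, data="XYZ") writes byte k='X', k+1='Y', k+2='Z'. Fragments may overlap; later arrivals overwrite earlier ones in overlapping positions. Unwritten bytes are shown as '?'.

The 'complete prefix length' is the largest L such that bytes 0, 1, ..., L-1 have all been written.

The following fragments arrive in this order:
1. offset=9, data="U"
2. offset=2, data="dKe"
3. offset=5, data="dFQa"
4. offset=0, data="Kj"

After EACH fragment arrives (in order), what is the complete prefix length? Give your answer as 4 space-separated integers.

Fragment 1: offset=9 data="U" -> buffer=?????????U -> prefix_len=0
Fragment 2: offset=2 data="dKe" -> buffer=??dKe????U -> prefix_len=0
Fragment 3: offset=5 data="dFQa" -> buffer=??dKedFQaU -> prefix_len=0
Fragment 4: offset=0 data="Kj" -> buffer=KjdKedFQaU -> prefix_len=10

Answer: 0 0 0 10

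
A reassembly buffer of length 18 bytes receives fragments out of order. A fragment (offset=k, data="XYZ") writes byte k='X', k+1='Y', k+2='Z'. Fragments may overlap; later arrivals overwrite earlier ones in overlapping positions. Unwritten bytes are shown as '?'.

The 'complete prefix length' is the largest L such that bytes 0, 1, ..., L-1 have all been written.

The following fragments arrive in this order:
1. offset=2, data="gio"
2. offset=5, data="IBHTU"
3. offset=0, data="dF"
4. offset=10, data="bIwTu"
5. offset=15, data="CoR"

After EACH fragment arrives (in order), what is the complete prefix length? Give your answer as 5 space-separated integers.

Answer: 0 0 10 15 18

Derivation:
Fragment 1: offset=2 data="gio" -> buffer=??gio????????????? -> prefix_len=0
Fragment 2: offset=5 data="IBHTU" -> buffer=??gioIBHTU???????? -> prefix_len=0
Fragment 3: offset=0 data="dF" -> buffer=dFgioIBHTU???????? -> prefix_len=10
Fragment 4: offset=10 data="bIwTu" -> buffer=dFgioIBHTUbIwTu??? -> prefix_len=15
Fragment 5: offset=15 data="CoR" -> buffer=dFgioIBHTUbIwTuCoR -> prefix_len=18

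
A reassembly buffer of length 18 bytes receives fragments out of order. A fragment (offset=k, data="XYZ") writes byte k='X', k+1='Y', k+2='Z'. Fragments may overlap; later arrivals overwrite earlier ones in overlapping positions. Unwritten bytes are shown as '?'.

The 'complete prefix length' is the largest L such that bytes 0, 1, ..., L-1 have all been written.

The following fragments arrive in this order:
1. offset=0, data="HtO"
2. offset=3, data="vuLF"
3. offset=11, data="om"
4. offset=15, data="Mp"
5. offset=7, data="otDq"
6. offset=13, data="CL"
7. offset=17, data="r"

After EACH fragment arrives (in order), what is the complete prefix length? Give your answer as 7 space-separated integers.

Answer: 3 7 7 7 13 17 18

Derivation:
Fragment 1: offset=0 data="HtO" -> buffer=HtO??????????????? -> prefix_len=3
Fragment 2: offset=3 data="vuLF" -> buffer=HtOvuLF??????????? -> prefix_len=7
Fragment 3: offset=11 data="om" -> buffer=HtOvuLF????om????? -> prefix_len=7
Fragment 4: offset=15 data="Mp" -> buffer=HtOvuLF????om??Mp? -> prefix_len=7
Fragment 5: offset=7 data="otDq" -> buffer=HtOvuLFotDqom??Mp? -> prefix_len=13
Fragment 6: offset=13 data="CL" -> buffer=HtOvuLFotDqomCLMp? -> prefix_len=17
Fragment 7: offset=17 data="r" -> buffer=HtOvuLFotDqomCLMpr -> prefix_len=18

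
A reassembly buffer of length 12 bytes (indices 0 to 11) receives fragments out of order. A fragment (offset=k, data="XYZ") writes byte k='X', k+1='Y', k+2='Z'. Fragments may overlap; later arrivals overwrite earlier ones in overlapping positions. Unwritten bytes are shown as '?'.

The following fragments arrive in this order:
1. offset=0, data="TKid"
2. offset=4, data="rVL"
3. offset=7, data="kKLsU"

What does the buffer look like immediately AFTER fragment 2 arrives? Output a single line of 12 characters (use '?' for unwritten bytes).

Answer: TKidrVL?????

Derivation:
Fragment 1: offset=0 data="TKid" -> buffer=TKid????????
Fragment 2: offset=4 data="rVL" -> buffer=TKidrVL?????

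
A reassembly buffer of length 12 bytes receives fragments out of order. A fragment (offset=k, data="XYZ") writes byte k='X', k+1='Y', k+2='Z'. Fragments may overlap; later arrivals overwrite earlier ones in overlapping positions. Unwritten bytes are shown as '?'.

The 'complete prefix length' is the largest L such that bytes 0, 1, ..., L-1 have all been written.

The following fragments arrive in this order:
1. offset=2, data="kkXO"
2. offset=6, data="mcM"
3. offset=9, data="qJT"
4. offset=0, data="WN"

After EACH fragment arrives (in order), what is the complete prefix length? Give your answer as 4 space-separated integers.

Answer: 0 0 0 12

Derivation:
Fragment 1: offset=2 data="kkXO" -> buffer=??kkXO?????? -> prefix_len=0
Fragment 2: offset=6 data="mcM" -> buffer=??kkXOmcM??? -> prefix_len=0
Fragment 3: offset=9 data="qJT" -> buffer=??kkXOmcMqJT -> prefix_len=0
Fragment 4: offset=0 data="WN" -> buffer=WNkkXOmcMqJT -> prefix_len=12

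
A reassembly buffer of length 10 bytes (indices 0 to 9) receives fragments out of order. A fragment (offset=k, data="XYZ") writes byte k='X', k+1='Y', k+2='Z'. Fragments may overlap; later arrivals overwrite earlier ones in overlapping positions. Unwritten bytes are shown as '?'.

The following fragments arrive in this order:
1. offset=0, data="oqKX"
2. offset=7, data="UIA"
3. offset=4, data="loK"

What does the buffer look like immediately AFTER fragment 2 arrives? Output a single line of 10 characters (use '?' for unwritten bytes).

Answer: oqKX???UIA

Derivation:
Fragment 1: offset=0 data="oqKX" -> buffer=oqKX??????
Fragment 2: offset=7 data="UIA" -> buffer=oqKX???UIA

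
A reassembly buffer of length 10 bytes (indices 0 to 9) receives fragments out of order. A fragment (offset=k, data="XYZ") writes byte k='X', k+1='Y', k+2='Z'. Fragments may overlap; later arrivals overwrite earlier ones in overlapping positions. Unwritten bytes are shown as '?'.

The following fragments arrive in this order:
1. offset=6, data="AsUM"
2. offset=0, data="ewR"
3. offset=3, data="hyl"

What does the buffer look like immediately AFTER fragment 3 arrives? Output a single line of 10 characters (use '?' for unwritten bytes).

Fragment 1: offset=6 data="AsUM" -> buffer=??????AsUM
Fragment 2: offset=0 data="ewR" -> buffer=ewR???AsUM
Fragment 3: offset=3 data="hyl" -> buffer=ewRhylAsUM

Answer: ewRhylAsUM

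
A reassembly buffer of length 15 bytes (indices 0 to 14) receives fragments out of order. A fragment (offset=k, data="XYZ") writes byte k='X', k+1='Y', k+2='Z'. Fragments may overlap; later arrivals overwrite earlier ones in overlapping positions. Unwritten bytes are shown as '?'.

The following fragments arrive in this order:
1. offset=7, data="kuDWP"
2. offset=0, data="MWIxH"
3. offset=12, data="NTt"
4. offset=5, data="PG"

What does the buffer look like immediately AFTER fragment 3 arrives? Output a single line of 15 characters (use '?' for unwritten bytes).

Answer: MWIxH??kuDWPNTt

Derivation:
Fragment 1: offset=7 data="kuDWP" -> buffer=???????kuDWP???
Fragment 2: offset=0 data="MWIxH" -> buffer=MWIxH??kuDWP???
Fragment 3: offset=12 data="NTt" -> buffer=MWIxH??kuDWPNTt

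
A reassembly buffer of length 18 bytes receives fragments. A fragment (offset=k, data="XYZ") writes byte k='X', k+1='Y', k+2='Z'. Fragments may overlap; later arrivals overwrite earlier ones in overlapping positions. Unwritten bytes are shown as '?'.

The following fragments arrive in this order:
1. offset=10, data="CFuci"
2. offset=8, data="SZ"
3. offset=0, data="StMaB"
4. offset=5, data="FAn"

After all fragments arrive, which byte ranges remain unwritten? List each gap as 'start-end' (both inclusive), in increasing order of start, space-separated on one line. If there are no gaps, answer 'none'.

Answer: 15-17

Derivation:
Fragment 1: offset=10 len=5
Fragment 2: offset=8 len=2
Fragment 3: offset=0 len=5
Fragment 4: offset=5 len=3
Gaps: 15-17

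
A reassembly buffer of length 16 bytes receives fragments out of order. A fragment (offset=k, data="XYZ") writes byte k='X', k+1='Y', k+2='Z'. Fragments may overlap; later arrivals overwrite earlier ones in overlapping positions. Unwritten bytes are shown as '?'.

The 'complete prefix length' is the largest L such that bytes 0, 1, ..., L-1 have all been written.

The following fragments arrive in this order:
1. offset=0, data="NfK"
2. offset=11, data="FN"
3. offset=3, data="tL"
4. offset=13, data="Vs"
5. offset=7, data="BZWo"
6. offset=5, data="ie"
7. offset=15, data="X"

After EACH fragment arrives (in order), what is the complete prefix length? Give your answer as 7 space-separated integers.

Fragment 1: offset=0 data="NfK" -> buffer=NfK????????????? -> prefix_len=3
Fragment 2: offset=11 data="FN" -> buffer=NfK????????FN??? -> prefix_len=3
Fragment 3: offset=3 data="tL" -> buffer=NfKtL??????FN??? -> prefix_len=5
Fragment 4: offset=13 data="Vs" -> buffer=NfKtL??????FNVs? -> prefix_len=5
Fragment 5: offset=7 data="BZWo" -> buffer=NfKtL??BZWoFNVs? -> prefix_len=5
Fragment 6: offset=5 data="ie" -> buffer=NfKtLieBZWoFNVs? -> prefix_len=15
Fragment 7: offset=15 data="X" -> buffer=NfKtLieBZWoFNVsX -> prefix_len=16

Answer: 3 3 5 5 5 15 16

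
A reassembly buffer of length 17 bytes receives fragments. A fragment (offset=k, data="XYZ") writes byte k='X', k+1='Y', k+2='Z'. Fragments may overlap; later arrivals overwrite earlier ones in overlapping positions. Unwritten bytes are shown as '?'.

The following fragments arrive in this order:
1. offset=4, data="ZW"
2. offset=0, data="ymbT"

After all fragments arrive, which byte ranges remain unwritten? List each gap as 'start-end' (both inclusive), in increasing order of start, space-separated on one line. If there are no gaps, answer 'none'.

Answer: 6-16

Derivation:
Fragment 1: offset=4 len=2
Fragment 2: offset=0 len=4
Gaps: 6-16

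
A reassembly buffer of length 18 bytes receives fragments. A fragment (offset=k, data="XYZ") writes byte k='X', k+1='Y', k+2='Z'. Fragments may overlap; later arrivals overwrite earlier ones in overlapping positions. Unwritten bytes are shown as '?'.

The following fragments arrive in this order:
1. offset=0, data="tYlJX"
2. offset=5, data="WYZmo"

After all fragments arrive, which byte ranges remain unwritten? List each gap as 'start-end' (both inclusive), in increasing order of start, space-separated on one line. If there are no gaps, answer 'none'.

Answer: 10-17

Derivation:
Fragment 1: offset=0 len=5
Fragment 2: offset=5 len=5
Gaps: 10-17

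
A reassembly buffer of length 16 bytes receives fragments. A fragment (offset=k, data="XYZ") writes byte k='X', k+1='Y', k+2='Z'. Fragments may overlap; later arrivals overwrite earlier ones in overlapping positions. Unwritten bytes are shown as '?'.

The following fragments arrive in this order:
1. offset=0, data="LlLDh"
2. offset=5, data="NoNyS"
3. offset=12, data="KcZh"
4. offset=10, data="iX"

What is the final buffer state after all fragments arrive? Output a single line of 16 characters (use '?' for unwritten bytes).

Fragment 1: offset=0 data="LlLDh" -> buffer=LlLDh???????????
Fragment 2: offset=5 data="NoNyS" -> buffer=LlLDhNoNyS??????
Fragment 3: offset=12 data="KcZh" -> buffer=LlLDhNoNyS??KcZh
Fragment 4: offset=10 data="iX" -> buffer=LlLDhNoNySiXKcZh

Answer: LlLDhNoNySiXKcZh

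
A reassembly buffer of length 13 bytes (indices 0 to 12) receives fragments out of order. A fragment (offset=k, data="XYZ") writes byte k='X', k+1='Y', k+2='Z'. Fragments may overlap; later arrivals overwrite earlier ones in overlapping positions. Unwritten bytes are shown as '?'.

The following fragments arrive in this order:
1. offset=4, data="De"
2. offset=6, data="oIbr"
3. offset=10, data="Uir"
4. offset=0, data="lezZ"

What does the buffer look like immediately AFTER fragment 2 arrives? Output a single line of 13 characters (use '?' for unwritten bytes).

Fragment 1: offset=4 data="De" -> buffer=????De???????
Fragment 2: offset=6 data="oIbr" -> buffer=????DeoIbr???

Answer: ????DeoIbr???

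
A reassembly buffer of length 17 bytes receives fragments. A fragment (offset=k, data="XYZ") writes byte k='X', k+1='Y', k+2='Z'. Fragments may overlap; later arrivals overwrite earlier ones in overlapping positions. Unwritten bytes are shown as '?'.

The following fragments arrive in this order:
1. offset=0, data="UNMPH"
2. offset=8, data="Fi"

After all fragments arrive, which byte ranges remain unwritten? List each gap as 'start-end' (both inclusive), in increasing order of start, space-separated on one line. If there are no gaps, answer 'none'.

Fragment 1: offset=0 len=5
Fragment 2: offset=8 len=2
Gaps: 5-7 10-16

Answer: 5-7 10-16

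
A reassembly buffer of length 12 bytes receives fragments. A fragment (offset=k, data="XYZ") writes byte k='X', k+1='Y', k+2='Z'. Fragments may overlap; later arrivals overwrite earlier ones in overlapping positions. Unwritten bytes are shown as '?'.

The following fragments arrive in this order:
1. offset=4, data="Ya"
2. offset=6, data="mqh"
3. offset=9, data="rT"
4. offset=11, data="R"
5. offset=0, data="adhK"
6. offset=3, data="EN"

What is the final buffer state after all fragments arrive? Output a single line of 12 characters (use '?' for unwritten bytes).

Fragment 1: offset=4 data="Ya" -> buffer=????Ya??????
Fragment 2: offset=6 data="mqh" -> buffer=????Yamqh???
Fragment 3: offset=9 data="rT" -> buffer=????YamqhrT?
Fragment 4: offset=11 data="R" -> buffer=????YamqhrTR
Fragment 5: offset=0 data="adhK" -> buffer=adhKYamqhrTR
Fragment 6: offset=3 data="EN" -> buffer=adhENamqhrTR

Answer: adhENamqhrTR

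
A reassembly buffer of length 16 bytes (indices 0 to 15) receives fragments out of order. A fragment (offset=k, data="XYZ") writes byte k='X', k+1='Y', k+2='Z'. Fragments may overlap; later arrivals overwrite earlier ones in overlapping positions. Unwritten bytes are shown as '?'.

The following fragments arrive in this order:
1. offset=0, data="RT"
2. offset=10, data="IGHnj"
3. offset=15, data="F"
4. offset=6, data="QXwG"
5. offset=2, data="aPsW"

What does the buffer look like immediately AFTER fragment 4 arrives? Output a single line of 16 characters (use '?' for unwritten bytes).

Fragment 1: offset=0 data="RT" -> buffer=RT??????????????
Fragment 2: offset=10 data="IGHnj" -> buffer=RT????????IGHnj?
Fragment 3: offset=15 data="F" -> buffer=RT????????IGHnjF
Fragment 4: offset=6 data="QXwG" -> buffer=RT????QXwGIGHnjF

Answer: RT????QXwGIGHnjF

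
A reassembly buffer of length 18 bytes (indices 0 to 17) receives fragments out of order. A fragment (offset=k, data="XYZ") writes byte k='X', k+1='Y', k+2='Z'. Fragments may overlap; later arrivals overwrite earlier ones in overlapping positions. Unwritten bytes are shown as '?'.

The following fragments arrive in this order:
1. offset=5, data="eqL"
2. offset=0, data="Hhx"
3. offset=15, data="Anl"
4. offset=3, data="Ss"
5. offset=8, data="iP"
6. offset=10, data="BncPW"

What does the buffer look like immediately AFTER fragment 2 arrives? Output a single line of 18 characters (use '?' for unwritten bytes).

Answer: Hhx??eqL??????????

Derivation:
Fragment 1: offset=5 data="eqL" -> buffer=?????eqL??????????
Fragment 2: offset=0 data="Hhx" -> buffer=Hhx??eqL??????????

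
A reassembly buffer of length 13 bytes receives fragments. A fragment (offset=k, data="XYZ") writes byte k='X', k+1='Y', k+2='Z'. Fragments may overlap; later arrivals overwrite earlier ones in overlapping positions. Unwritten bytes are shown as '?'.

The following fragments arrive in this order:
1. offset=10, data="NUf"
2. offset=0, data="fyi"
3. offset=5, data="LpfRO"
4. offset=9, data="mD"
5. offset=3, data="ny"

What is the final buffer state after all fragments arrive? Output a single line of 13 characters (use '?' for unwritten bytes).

Answer: fyinyLpfRmDUf

Derivation:
Fragment 1: offset=10 data="NUf" -> buffer=??????????NUf
Fragment 2: offset=0 data="fyi" -> buffer=fyi???????NUf
Fragment 3: offset=5 data="LpfRO" -> buffer=fyi??LpfRONUf
Fragment 4: offset=9 data="mD" -> buffer=fyi??LpfRmDUf
Fragment 5: offset=3 data="ny" -> buffer=fyinyLpfRmDUf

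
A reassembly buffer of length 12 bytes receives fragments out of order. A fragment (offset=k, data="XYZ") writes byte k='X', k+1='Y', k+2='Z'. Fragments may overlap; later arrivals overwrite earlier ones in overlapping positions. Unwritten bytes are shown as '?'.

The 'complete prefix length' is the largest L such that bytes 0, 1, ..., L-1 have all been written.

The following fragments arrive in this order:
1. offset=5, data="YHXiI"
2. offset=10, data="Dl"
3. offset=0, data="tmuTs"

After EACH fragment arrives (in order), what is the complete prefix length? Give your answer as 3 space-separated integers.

Answer: 0 0 12

Derivation:
Fragment 1: offset=5 data="YHXiI" -> buffer=?????YHXiI?? -> prefix_len=0
Fragment 2: offset=10 data="Dl" -> buffer=?????YHXiIDl -> prefix_len=0
Fragment 3: offset=0 data="tmuTs" -> buffer=tmuTsYHXiIDl -> prefix_len=12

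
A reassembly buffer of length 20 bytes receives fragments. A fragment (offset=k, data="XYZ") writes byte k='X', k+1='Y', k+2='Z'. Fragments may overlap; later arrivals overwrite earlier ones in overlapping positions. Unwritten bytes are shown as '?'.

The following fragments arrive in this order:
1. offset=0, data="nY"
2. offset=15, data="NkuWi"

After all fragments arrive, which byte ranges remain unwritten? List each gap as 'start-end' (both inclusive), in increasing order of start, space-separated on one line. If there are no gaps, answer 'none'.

Answer: 2-14

Derivation:
Fragment 1: offset=0 len=2
Fragment 2: offset=15 len=5
Gaps: 2-14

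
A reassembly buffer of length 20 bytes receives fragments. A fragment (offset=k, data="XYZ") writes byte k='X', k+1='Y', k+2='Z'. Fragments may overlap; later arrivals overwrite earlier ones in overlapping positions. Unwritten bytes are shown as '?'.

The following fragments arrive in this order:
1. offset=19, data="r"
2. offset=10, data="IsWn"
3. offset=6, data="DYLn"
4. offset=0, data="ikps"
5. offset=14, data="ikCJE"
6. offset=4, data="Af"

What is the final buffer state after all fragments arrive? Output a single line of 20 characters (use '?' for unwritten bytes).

Answer: ikpsAfDYLnIsWnikCJEr

Derivation:
Fragment 1: offset=19 data="r" -> buffer=???????????????????r
Fragment 2: offset=10 data="IsWn" -> buffer=??????????IsWn?????r
Fragment 3: offset=6 data="DYLn" -> buffer=??????DYLnIsWn?????r
Fragment 4: offset=0 data="ikps" -> buffer=ikps??DYLnIsWn?????r
Fragment 5: offset=14 data="ikCJE" -> buffer=ikps??DYLnIsWnikCJEr
Fragment 6: offset=4 data="Af" -> buffer=ikpsAfDYLnIsWnikCJEr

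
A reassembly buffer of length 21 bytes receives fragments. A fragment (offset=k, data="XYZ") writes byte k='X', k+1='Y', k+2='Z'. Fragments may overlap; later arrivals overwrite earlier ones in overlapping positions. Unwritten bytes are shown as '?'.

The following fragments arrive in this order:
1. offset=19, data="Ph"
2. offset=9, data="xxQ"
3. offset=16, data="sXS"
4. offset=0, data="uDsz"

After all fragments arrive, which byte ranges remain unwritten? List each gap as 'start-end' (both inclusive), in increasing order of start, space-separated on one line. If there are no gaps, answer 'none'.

Fragment 1: offset=19 len=2
Fragment 2: offset=9 len=3
Fragment 3: offset=16 len=3
Fragment 4: offset=0 len=4
Gaps: 4-8 12-15

Answer: 4-8 12-15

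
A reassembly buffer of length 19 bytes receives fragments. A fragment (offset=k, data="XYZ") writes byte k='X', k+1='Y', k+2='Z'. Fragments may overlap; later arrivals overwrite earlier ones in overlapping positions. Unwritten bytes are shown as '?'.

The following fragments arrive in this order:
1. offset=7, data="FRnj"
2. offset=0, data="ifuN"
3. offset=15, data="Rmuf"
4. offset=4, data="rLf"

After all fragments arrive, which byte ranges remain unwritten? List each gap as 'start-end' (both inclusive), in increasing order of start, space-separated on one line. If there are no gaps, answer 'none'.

Fragment 1: offset=7 len=4
Fragment 2: offset=0 len=4
Fragment 3: offset=15 len=4
Fragment 4: offset=4 len=3
Gaps: 11-14

Answer: 11-14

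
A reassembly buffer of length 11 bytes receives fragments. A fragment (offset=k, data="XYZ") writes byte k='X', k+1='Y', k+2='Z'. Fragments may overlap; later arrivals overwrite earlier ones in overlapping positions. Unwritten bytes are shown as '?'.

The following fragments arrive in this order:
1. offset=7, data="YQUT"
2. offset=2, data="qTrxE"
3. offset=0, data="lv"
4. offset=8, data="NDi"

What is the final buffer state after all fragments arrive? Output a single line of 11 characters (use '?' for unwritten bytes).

Fragment 1: offset=7 data="YQUT" -> buffer=???????YQUT
Fragment 2: offset=2 data="qTrxE" -> buffer=??qTrxEYQUT
Fragment 3: offset=0 data="lv" -> buffer=lvqTrxEYQUT
Fragment 4: offset=8 data="NDi" -> buffer=lvqTrxEYNDi

Answer: lvqTrxEYNDi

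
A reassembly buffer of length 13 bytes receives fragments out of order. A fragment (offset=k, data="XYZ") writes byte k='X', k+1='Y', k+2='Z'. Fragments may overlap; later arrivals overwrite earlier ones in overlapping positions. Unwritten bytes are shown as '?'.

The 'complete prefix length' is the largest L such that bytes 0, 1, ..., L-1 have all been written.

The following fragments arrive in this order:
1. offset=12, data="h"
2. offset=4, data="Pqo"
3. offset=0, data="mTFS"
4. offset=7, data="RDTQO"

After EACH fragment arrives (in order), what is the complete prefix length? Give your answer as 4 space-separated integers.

Answer: 0 0 7 13

Derivation:
Fragment 1: offset=12 data="h" -> buffer=????????????h -> prefix_len=0
Fragment 2: offset=4 data="Pqo" -> buffer=????Pqo?????h -> prefix_len=0
Fragment 3: offset=0 data="mTFS" -> buffer=mTFSPqo?????h -> prefix_len=7
Fragment 4: offset=7 data="RDTQO" -> buffer=mTFSPqoRDTQOh -> prefix_len=13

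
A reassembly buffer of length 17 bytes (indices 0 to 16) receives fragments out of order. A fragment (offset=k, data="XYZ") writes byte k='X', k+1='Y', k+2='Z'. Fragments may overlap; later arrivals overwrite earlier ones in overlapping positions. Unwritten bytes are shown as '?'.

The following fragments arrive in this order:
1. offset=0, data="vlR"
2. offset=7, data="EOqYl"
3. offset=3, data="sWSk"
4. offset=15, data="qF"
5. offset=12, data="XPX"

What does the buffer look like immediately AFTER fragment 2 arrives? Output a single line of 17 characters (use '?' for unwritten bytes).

Answer: vlR????EOqYl?????

Derivation:
Fragment 1: offset=0 data="vlR" -> buffer=vlR??????????????
Fragment 2: offset=7 data="EOqYl" -> buffer=vlR????EOqYl?????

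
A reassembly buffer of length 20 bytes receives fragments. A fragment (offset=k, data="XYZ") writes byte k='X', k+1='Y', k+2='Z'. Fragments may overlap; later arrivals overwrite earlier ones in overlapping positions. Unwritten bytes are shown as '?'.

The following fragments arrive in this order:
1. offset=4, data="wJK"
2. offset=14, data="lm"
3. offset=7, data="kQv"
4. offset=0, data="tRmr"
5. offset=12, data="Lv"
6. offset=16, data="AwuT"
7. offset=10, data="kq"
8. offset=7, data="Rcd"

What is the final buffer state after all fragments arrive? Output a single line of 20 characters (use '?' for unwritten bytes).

Answer: tRmrwJKRcdkqLvlmAwuT

Derivation:
Fragment 1: offset=4 data="wJK" -> buffer=????wJK?????????????
Fragment 2: offset=14 data="lm" -> buffer=????wJK???????lm????
Fragment 3: offset=7 data="kQv" -> buffer=????wJKkQv????lm????
Fragment 4: offset=0 data="tRmr" -> buffer=tRmrwJKkQv????lm????
Fragment 5: offset=12 data="Lv" -> buffer=tRmrwJKkQv??Lvlm????
Fragment 6: offset=16 data="AwuT" -> buffer=tRmrwJKkQv??LvlmAwuT
Fragment 7: offset=10 data="kq" -> buffer=tRmrwJKkQvkqLvlmAwuT
Fragment 8: offset=7 data="Rcd" -> buffer=tRmrwJKRcdkqLvlmAwuT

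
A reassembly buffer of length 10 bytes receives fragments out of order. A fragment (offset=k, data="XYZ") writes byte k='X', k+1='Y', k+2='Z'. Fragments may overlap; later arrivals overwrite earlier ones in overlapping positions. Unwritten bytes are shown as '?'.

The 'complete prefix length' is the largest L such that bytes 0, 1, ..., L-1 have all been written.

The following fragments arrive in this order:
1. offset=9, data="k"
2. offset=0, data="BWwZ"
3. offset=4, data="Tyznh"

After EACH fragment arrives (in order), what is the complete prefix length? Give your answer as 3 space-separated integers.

Fragment 1: offset=9 data="k" -> buffer=?????????k -> prefix_len=0
Fragment 2: offset=0 data="BWwZ" -> buffer=BWwZ?????k -> prefix_len=4
Fragment 3: offset=4 data="Tyznh" -> buffer=BWwZTyznhk -> prefix_len=10

Answer: 0 4 10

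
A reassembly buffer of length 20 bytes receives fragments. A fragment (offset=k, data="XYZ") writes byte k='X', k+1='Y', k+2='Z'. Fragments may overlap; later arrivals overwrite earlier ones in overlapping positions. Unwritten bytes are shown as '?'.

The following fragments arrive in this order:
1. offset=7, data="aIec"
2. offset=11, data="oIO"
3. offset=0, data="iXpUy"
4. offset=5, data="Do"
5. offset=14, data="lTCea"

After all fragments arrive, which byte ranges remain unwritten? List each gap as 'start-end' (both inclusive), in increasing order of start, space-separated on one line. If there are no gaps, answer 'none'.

Answer: 19-19

Derivation:
Fragment 1: offset=7 len=4
Fragment 2: offset=11 len=3
Fragment 3: offset=0 len=5
Fragment 4: offset=5 len=2
Fragment 5: offset=14 len=5
Gaps: 19-19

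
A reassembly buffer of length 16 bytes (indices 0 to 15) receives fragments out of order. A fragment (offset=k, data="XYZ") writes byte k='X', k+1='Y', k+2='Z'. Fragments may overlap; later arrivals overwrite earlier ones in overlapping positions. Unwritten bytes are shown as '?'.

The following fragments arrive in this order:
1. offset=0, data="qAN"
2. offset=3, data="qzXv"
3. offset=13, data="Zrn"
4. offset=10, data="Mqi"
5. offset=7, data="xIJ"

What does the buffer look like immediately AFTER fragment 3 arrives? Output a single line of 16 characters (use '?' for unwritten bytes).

Answer: qANqzXv??????Zrn

Derivation:
Fragment 1: offset=0 data="qAN" -> buffer=qAN?????????????
Fragment 2: offset=3 data="qzXv" -> buffer=qANqzXv?????????
Fragment 3: offset=13 data="Zrn" -> buffer=qANqzXv??????Zrn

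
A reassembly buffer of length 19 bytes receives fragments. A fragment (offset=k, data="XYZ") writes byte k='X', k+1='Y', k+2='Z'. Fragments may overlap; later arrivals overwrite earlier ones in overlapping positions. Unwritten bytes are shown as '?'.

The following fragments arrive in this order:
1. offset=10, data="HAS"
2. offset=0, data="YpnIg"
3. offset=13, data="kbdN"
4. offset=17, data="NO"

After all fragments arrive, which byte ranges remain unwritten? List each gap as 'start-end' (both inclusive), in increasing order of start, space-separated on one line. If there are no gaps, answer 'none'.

Answer: 5-9

Derivation:
Fragment 1: offset=10 len=3
Fragment 2: offset=0 len=5
Fragment 3: offset=13 len=4
Fragment 4: offset=17 len=2
Gaps: 5-9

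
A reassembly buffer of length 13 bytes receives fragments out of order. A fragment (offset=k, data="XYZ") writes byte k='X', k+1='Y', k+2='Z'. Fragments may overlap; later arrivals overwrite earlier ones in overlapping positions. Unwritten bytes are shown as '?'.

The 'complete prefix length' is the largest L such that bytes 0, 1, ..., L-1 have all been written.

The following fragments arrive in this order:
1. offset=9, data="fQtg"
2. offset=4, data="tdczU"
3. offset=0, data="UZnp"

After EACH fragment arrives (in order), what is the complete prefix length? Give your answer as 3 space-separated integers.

Answer: 0 0 13

Derivation:
Fragment 1: offset=9 data="fQtg" -> buffer=?????????fQtg -> prefix_len=0
Fragment 2: offset=4 data="tdczU" -> buffer=????tdczUfQtg -> prefix_len=0
Fragment 3: offset=0 data="UZnp" -> buffer=UZnptdczUfQtg -> prefix_len=13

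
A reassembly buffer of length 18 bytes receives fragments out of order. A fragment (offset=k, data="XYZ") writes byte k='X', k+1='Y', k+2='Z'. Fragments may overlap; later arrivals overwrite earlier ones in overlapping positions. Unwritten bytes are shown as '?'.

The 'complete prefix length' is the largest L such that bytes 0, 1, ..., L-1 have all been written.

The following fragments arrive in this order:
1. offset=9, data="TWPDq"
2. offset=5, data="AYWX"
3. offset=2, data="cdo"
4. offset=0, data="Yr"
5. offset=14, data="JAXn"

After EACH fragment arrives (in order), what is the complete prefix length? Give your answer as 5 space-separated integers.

Fragment 1: offset=9 data="TWPDq" -> buffer=?????????TWPDq???? -> prefix_len=0
Fragment 2: offset=5 data="AYWX" -> buffer=?????AYWXTWPDq???? -> prefix_len=0
Fragment 3: offset=2 data="cdo" -> buffer=??cdoAYWXTWPDq???? -> prefix_len=0
Fragment 4: offset=0 data="Yr" -> buffer=YrcdoAYWXTWPDq???? -> prefix_len=14
Fragment 5: offset=14 data="JAXn" -> buffer=YrcdoAYWXTWPDqJAXn -> prefix_len=18

Answer: 0 0 0 14 18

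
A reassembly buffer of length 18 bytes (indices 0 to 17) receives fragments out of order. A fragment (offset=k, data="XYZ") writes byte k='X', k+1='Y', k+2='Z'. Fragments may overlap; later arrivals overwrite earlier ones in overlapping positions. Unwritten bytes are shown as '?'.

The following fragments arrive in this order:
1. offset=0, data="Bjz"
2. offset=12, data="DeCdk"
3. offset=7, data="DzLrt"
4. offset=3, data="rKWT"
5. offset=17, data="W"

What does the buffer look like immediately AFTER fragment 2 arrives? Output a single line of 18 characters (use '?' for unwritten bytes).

Answer: Bjz?????????DeCdk?

Derivation:
Fragment 1: offset=0 data="Bjz" -> buffer=Bjz???????????????
Fragment 2: offset=12 data="DeCdk" -> buffer=Bjz?????????DeCdk?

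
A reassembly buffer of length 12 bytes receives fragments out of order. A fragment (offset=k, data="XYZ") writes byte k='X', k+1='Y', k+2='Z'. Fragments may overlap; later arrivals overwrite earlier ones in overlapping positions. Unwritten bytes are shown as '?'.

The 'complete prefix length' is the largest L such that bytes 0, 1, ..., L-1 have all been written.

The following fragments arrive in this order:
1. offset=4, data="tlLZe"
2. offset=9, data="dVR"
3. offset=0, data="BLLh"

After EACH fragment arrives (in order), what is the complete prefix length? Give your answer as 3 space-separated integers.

Answer: 0 0 12

Derivation:
Fragment 1: offset=4 data="tlLZe" -> buffer=????tlLZe??? -> prefix_len=0
Fragment 2: offset=9 data="dVR" -> buffer=????tlLZedVR -> prefix_len=0
Fragment 3: offset=0 data="BLLh" -> buffer=BLLhtlLZedVR -> prefix_len=12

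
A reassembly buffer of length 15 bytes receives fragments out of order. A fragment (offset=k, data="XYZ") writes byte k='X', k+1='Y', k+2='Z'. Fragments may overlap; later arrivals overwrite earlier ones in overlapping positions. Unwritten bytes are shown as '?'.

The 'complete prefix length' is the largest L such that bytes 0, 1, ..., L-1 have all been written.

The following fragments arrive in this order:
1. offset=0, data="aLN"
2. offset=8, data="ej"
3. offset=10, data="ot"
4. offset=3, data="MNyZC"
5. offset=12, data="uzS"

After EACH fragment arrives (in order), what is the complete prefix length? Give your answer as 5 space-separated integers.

Answer: 3 3 3 12 15

Derivation:
Fragment 1: offset=0 data="aLN" -> buffer=aLN???????????? -> prefix_len=3
Fragment 2: offset=8 data="ej" -> buffer=aLN?????ej????? -> prefix_len=3
Fragment 3: offset=10 data="ot" -> buffer=aLN?????ejot??? -> prefix_len=3
Fragment 4: offset=3 data="MNyZC" -> buffer=aLNMNyZCejot??? -> prefix_len=12
Fragment 5: offset=12 data="uzS" -> buffer=aLNMNyZCejotuzS -> prefix_len=15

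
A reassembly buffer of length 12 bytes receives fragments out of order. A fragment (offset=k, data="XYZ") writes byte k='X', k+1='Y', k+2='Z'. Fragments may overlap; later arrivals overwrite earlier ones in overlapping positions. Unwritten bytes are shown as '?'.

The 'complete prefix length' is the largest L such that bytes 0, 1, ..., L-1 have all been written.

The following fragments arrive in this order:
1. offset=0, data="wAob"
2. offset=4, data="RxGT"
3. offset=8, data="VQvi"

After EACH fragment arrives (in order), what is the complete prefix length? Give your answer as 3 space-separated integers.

Fragment 1: offset=0 data="wAob" -> buffer=wAob???????? -> prefix_len=4
Fragment 2: offset=4 data="RxGT" -> buffer=wAobRxGT???? -> prefix_len=8
Fragment 3: offset=8 data="VQvi" -> buffer=wAobRxGTVQvi -> prefix_len=12

Answer: 4 8 12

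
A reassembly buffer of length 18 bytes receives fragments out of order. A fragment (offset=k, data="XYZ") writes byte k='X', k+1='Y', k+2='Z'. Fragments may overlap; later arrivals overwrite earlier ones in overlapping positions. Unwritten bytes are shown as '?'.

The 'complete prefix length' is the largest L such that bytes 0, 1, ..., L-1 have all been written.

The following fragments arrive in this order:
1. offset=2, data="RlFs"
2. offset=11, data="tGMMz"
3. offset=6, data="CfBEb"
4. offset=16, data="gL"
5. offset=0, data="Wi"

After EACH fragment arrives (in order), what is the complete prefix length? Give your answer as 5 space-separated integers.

Answer: 0 0 0 0 18

Derivation:
Fragment 1: offset=2 data="RlFs" -> buffer=??RlFs???????????? -> prefix_len=0
Fragment 2: offset=11 data="tGMMz" -> buffer=??RlFs?????tGMMz?? -> prefix_len=0
Fragment 3: offset=6 data="CfBEb" -> buffer=??RlFsCfBEbtGMMz?? -> prefix_len=0
Fragment 4: offset=16 data="gL" -> buffer=??RlFsCfBEbtGMMzgL -> prefix_len=0
Fragment 5: offset=0 data="Wi" -> buffer=WiRlFsCfBEbtGMMzgL -> prefix_len=18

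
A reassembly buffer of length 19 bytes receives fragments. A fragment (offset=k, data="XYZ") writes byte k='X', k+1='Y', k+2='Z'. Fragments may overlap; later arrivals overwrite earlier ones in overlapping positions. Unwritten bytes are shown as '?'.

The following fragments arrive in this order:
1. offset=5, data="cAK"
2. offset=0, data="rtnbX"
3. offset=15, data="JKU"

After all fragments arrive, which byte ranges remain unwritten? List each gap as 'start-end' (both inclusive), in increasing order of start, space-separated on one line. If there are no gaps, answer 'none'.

Answer: 8-14 18-18

Derivation:
Fragment 1: offset=5 len=3
Fragment 2: offset=0 len=5
Fragment 3: offset=15 len=3
Gaps: 8-14 18-18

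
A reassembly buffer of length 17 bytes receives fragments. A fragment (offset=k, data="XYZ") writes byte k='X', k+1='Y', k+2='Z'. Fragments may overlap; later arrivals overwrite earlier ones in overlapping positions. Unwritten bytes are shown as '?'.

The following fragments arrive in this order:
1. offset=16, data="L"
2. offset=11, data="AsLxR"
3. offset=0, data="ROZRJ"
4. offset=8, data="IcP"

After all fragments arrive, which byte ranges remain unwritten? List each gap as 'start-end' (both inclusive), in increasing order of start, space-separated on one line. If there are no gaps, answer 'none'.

Fragment 1: offset=16 len=1
Fragment 2: offset=11 len=5
Fragment 3: offset=0 len=5
Fragment 4: offset=8 len=3
Gaps: 5-7

Answer: 5-7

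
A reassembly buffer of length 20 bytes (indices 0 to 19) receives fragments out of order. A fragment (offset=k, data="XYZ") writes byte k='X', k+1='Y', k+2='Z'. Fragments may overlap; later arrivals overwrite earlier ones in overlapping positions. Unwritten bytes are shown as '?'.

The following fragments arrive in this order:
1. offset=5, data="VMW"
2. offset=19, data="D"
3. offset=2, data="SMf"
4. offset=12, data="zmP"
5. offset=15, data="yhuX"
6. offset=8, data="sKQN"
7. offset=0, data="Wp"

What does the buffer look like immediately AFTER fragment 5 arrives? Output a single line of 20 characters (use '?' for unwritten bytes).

Fragment 1: offset=5 data="VMW" -> buffer=?????VMW????????????
Fragment 2: offset=19 data="D" -> buffer=?????VMW???????????D
Fragment 3: offset=2 data="SMf" -> buffer=??SMfVMW???????????D
Fragment 4: offset=12 data="zmP" -> buffer=??SMfVMW????zmP????D
Fragment 5: offset=15 data="yhuX" -> buffer=??SMfVMW????zmPyhuXD

Answer: ??SMfVMW????zmPyhuXD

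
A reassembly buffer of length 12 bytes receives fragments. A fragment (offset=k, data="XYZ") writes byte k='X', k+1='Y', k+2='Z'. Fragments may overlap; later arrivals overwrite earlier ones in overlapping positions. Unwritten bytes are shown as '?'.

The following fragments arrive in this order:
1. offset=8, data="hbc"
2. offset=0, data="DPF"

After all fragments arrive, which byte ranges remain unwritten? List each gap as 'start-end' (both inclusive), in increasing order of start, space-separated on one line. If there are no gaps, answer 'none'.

Answer: 3-7 11-11

Derivation:
Fragment 1: offset=8 len=3
Fragment 2: offset=0 len=3
Gaps: 3-7 11-11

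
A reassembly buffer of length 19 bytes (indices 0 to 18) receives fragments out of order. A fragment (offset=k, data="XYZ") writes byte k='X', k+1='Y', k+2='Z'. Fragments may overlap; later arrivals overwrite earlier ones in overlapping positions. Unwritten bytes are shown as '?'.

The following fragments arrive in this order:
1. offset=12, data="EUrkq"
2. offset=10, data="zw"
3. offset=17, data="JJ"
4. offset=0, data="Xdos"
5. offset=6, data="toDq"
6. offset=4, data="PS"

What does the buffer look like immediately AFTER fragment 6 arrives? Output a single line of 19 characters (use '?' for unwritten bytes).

Fragment 1: offset=12 data="EUrkq" -> buffer=????????????EUrkq??
Fragment 2: offset=10 data="zw" -> buffer=??????????zwEUrkq??
Fragment 3: offset=17 data="JJ" -> buffer=??????????zwEUrkqJJ
Fragment 4: offset=0 data="Xdos" -> buffer=Xdos??????zwEUrkqJJ
Fragment 5: offset=6 data="toDq" -> buffer=Xdos??toDqzwEUrkqJJ
Fragment 6: offset=4 data="PS" -> buffer=XdosPStoDqzwEUrkqJJ

Answer: XdosPStoDqzwEUrkqJJ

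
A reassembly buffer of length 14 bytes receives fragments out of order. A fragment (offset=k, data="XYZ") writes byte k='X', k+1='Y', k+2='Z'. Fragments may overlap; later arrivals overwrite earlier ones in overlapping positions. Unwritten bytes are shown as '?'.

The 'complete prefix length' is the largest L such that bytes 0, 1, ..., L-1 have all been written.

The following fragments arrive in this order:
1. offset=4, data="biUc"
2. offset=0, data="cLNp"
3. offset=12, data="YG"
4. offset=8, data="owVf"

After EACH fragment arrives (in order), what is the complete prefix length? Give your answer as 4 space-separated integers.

Answer: 0 8 8 14

Derivation:
Fragment 1: offset=4 data="biUc" -> buffer=????biUc?????? -> prefix_len=0
Fragment 2: offset=0 data="cLNp" -> buffer=cLNpbiUc?????? -> prefix_len=8
Fragment 3: offset=12 data="YG" -> buffer=cLNpbiUc????YG -> prefix_len=8
Fragment 4: offset=8 data="owVf" -> buffer=cLNpbiUcowVfYG -> prefix_len=14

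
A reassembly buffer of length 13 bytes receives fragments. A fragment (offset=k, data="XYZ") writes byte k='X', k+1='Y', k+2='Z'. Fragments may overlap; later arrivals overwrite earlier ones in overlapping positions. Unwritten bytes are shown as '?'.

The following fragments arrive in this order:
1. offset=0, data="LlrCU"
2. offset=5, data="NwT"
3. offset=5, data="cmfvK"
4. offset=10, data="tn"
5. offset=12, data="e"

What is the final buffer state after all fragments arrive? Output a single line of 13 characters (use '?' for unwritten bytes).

Fragment 1: offset=0 data="LlrCU" -> buffer=LlrCU????????
Fragment 2: offset=5 data="NwT" -> buffer=LlrCUNwT?????
Fragment 3: offset=5 data="cmfvK" -> buffer=LlrCUcmfvK???
Fragment 4: offset=10 data="tn" -> buffer=LlrCUcmfvKtn?
Fragment 5: offset=12 data="e" -> buffer=LlrCUcmfvKtne

Answer: LlrCUcmfvKtne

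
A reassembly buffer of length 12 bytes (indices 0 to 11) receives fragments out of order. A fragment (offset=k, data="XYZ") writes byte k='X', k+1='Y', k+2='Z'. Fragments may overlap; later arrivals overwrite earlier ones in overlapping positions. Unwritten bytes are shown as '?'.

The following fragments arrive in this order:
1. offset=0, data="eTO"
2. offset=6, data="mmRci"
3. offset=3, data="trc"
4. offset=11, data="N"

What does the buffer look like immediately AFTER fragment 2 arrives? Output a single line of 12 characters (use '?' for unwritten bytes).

Answer: eTO???mmRci?

Derivation:
Fragment 1: offset=0 data="eTO" -> buffer=eTO?????????
Fragment 2: offset=6 data="mmRci" -> buffer=eTO???mmRci?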